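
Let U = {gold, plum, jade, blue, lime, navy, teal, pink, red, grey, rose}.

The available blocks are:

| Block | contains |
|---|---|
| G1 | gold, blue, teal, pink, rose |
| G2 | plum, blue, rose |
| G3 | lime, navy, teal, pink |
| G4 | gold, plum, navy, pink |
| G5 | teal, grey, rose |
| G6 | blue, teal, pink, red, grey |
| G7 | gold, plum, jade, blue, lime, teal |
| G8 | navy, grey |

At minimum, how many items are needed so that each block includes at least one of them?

Take H = {blue, navy, rose}. Each listed block contains at least one of these, so H is a hitting set of size 3.
No choice of 2 items meets every block, so 3 is the minimum.

3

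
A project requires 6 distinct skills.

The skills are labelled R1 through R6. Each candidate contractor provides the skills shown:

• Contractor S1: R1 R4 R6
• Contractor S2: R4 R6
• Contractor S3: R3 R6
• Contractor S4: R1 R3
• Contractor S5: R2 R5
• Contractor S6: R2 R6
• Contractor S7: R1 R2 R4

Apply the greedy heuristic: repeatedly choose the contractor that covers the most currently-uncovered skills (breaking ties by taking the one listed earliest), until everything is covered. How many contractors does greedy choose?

Greedy: pick S1 (covers 3 new) → pick S5 (covers 2 new) → pick S3 (covers 1 new). Total picks: 3.

3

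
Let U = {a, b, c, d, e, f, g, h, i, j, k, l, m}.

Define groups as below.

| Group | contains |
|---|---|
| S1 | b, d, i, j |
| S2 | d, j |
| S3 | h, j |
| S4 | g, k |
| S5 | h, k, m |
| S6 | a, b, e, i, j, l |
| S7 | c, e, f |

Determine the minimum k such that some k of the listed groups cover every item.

5

S2 and S4 and S5 and S6 and S7 together: S2 ∪ S4 ∪ S5 ∪ S6 ∪ S7 = {a, b, c, d, e, f, g, h, i, j, k, l, m} — every item is covered.
No 4 of the 7 groups cover everything (all 35 combinations miss at least one item), so 5 is optimal.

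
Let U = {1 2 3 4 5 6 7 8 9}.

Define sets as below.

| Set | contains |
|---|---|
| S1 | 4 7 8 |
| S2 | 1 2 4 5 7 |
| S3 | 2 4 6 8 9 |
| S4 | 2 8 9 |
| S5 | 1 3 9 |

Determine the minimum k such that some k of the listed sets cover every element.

3

Take {S2, S3, S5}. Their union is {1, 2, 3, 4, 5, 6, 7, 8, 9}, which is all 9 elements.
Only S5 contains 3, so S5 is forced; the remaining 6 elements need at least 2 more sets (each remaining set adds at most 4) — so at least 3 sets are needed, and 3 is optimal.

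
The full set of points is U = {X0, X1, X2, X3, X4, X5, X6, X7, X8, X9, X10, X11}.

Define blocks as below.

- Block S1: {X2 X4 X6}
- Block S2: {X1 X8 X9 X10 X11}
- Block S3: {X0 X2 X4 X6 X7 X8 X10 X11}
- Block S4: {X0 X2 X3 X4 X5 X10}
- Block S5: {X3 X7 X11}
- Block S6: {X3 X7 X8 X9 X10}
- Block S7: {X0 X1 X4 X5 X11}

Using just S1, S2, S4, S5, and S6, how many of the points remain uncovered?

0

Union of S1, S2, S4, S5, S6 = {X0, X1, X2, X3, X4, X5, X6, X7, X8, X9, X10, X11} — that's every point, so 0 are uncovered.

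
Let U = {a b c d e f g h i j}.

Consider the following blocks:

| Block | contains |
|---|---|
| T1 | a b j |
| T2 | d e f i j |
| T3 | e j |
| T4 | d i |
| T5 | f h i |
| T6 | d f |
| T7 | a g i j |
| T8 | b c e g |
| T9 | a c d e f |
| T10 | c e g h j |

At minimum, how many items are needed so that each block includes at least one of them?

Take T = {e, f, i, j}. Each listed block contains at least one of these, so T is a hitting set of size 4.
No choice of 3 items meets every block, so 4 is the minimum.

4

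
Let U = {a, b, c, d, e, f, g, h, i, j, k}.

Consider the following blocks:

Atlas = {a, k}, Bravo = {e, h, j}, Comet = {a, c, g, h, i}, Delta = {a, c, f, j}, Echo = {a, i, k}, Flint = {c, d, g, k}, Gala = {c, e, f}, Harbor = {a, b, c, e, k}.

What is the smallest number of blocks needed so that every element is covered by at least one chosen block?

Comet, Delta, Flint, and Harbor cover everything between them: the union {a, b, c, d, e, f, g, h, i, j, k} is all of U.
Only Flint contains d, so Flint is forced; the remaining 7 elements need at least 3 more blocks (each remaining block adds at most 3) — so at least 4 blocks are needed, and 4 is optimal.

4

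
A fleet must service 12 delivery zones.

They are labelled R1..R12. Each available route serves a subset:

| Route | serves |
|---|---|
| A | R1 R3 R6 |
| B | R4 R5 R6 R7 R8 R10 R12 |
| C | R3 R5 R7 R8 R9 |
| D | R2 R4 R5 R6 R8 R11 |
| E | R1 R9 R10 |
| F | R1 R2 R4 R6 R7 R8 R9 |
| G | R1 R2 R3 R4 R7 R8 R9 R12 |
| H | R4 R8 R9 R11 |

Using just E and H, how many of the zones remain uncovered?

6

Union of E, H = {R1, R4, R8, R9, R10, R11}.
Not covered: R2, R3, R5, R6, R7, R12 — 6 zones.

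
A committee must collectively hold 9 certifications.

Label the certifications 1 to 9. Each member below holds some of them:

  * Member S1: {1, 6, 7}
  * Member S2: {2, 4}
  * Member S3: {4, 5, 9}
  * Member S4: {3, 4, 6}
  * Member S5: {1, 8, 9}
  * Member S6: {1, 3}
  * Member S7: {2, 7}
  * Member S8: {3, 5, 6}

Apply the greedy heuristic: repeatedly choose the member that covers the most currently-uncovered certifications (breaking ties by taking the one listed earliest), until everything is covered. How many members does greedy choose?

5

Greedy: pick S1 (covers 3 new) → pick S3 (covers 3 new) → pick S2 (covers 1 new) → pick S4 (covers 1 new) → pick S5 (covers 1 new). Total picks: 5.
(The true minimum cover uses only 4 members, so greedy is not optimal here.)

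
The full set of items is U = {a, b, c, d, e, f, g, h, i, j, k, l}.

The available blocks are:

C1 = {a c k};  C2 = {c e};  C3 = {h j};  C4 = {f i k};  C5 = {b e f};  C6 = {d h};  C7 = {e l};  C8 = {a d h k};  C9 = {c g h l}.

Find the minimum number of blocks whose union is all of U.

Take {C3, C4, C5, C8, C9}. Their union is {a, b, c, d, e, f, g, h, i, j, k, l}, which is all 12 items.
Only C3 contains j, so C3 is forced; the remaining 10 items need at least 4 more blocks (each remaining block adds at most 3) — so at least 5 blocks are needed, and 5 is optimal.

5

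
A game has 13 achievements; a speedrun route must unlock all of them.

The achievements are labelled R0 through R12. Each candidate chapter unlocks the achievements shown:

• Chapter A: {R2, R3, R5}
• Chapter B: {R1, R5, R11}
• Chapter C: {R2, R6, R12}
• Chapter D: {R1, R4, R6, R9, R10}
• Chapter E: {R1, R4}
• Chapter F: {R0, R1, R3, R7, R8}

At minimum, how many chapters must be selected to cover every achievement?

4

Take {B, C, D, F}. Their union is {R0, R1, R2, R3, R4, R5, R6, R7, R8, R9, R10, R11, R12}, which is all 13 achievements.
Only B contains R11, so B is forced; the remaining 10 achievements need at least 3 more chapters (each remaining chapter adds at most 4) — so at least 4 chapters are needed, and 4 is optimal.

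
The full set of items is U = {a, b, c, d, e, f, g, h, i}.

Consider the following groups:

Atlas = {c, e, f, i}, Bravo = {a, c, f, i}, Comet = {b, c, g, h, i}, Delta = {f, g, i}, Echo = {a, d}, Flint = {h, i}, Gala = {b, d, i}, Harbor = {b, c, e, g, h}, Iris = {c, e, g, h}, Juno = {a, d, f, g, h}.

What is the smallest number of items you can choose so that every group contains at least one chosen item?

The 3 items {d, f, h} hit every group.
No choice of 2 items meets every group, so 3 is the minimum.

3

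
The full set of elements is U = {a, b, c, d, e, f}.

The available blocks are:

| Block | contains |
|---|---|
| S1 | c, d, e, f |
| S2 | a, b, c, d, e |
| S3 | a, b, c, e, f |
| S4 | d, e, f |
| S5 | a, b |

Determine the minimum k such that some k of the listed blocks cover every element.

S1 and S3 together: S1 ∪ S3 = {a, b, c, d, e, f} — every element is covered.
No single block has all 6 elements (the largest, S2, has 5), so 2 is optimal.

2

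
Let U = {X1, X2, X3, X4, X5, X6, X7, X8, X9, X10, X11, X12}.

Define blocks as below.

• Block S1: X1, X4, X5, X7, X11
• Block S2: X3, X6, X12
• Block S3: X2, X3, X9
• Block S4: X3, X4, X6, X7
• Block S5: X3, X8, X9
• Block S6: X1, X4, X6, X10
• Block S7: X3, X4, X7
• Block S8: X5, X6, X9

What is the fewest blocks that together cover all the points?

5

Take {S1, S2, S3, S5, S6}. Their union is {X1, X2, X3, X4, X5, X6, X7, X8, X9, X10, X11, X12}, which is all 12 points.
No 4 of the 8 blocks cover everything (all 70 combinations miss at least one point), so 5 is optimal.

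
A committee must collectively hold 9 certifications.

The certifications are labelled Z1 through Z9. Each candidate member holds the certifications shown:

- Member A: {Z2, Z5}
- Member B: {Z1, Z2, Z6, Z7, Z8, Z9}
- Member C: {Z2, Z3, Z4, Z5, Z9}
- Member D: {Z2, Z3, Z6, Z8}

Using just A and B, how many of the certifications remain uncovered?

2

Union of A, B = {Z1, Z2, Z5, Z6, Z7, Z8, Z9}.
Not covered: Z3, Z4 — 2 certifications.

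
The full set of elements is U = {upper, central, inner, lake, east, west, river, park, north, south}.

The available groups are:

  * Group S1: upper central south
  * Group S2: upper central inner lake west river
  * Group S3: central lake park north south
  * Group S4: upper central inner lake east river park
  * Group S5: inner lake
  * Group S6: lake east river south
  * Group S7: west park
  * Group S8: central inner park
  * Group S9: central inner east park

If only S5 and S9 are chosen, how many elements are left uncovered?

Union of S5, S9 = {central, inner, lake, east, park}.
Not covered: upper, west, river, north, south — 5 elements.

5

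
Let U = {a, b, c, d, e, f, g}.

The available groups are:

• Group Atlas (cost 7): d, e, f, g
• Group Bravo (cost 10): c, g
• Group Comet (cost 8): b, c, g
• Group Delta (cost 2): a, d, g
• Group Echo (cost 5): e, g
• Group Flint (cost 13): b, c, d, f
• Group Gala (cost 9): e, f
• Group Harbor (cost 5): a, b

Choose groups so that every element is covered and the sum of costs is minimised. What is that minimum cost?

17

Atlas, Comet, Delta together cover every element (Atlas ∪ Comet ∪ Delta = {a, b, c, d, e, f, g}); total cost 7 + 8 + 2 = 17.
No covering selection has total cost below 17.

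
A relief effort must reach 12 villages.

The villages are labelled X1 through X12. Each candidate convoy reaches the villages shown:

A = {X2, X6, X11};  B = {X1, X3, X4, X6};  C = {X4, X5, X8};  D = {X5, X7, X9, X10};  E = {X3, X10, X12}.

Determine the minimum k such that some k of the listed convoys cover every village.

A and B and C and D and E together: A ∪ B ∪ C ∪ D ∪ E = {X1, X2, X3, X4, X5, X6, X7, X8, X9, X10, X11, X12} — every village is covered.
No 4 of the 5 convoys cover everything (all 5 combinations miss at least one village), so 5 is optimal.

5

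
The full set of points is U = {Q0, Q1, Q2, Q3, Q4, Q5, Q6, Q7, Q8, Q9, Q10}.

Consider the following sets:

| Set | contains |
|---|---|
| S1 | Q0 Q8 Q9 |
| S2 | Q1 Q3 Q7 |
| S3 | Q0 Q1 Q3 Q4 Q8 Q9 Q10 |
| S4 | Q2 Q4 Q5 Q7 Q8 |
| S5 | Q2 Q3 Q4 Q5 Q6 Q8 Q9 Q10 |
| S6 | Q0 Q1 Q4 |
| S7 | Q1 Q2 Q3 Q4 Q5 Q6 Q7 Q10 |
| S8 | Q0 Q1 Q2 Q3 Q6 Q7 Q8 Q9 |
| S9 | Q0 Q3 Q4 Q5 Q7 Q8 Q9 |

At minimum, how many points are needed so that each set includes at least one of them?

2

The 2 points {Q1, Q8} hit every set.
The sets S1, S2 are pairwise disjoint, so any hitting set needs a separate point for each — at least 2. Hence 2 is optimal.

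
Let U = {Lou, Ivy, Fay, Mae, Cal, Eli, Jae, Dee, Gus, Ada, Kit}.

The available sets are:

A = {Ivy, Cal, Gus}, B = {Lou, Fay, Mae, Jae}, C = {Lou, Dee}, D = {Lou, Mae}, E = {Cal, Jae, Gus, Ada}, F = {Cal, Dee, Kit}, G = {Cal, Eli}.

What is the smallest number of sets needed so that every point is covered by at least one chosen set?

5

Take {A, B, E, F, G}. Their union is {Lou, Ivy, Fay, Mae, Cal, Eli, Jae, Dee, Gus, Ada, Kit}, which is all 11 points.
No 4 of the 7 sets cover everything (all 35 combinations miss at least one point), so 5 is optimal.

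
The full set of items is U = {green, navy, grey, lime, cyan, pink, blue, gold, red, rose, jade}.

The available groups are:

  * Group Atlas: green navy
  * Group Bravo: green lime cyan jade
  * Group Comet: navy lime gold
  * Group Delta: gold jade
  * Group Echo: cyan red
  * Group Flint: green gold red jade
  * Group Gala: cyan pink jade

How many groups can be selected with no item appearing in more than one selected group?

Atlas, Delta, Echo are pairwise disjoint (Atlas={green,navy}; Delta={gold,jade}; Echo={cyan,red}).
Every remaining group overlaps one of these, and no 4 of the listed groups are pairwise disjoint, so 3 is the maximum.

3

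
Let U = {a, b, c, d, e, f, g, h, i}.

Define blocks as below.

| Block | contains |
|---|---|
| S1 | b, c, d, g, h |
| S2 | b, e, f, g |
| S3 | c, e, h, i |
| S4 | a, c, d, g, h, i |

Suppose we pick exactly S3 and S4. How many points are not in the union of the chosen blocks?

2

Union of S3, S4 = {a, c, d, e, g, h, i}.
Not covered: b, f — 2 points.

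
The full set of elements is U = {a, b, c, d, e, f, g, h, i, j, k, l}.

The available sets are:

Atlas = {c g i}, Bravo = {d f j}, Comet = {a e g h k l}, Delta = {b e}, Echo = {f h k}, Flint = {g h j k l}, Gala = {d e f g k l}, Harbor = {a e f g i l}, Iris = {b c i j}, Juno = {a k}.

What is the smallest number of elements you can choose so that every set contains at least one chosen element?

The 4 elements {e, f, i, k} hit every set.
The sets Atlas, Bravo, Delta, Juno are pairwise disjoint, so any hitting set needs a separate element for each — at least 4. Hence 4 is optimal.

4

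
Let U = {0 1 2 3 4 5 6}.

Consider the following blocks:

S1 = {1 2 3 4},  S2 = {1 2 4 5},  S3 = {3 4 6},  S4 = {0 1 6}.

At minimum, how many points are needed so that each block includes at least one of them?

2

Take H = {1, 3}. Each listed block contains at least one of these, so H is a hitting set of size 2.
No single point lies in every block, so at least 2 are needed and 2 is optimal.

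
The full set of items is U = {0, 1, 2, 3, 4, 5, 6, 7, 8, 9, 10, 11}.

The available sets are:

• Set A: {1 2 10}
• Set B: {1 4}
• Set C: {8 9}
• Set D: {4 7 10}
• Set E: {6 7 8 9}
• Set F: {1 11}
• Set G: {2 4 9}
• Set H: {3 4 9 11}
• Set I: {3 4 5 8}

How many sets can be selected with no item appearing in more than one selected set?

3

C, D, F are pairwise disjoint (C={8,9}; D={4,7,10}; F={1,11}).
Every remaining set overlaps one of these, and no 4 of the listed sets are pairwise disjoint, so 3 is the maximum.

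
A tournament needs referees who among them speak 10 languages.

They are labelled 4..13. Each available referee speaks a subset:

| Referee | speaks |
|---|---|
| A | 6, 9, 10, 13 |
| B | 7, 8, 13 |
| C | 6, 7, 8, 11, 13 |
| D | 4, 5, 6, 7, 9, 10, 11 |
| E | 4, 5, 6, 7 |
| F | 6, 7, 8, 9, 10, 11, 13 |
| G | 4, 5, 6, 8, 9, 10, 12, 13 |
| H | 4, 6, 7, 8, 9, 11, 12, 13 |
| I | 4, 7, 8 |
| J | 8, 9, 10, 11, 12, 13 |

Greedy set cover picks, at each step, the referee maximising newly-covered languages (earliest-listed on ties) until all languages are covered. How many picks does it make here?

2

Greedy: pick G (covers 8 new) → pick C (covers 2 new). Total picks: 2.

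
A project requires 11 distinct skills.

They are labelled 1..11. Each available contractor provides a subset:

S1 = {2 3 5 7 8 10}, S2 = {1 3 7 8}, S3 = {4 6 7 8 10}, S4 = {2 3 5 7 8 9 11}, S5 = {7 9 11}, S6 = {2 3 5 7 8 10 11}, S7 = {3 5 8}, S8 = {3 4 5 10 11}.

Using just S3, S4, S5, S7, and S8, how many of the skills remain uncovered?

Union of S3, S4, S5, S7, S8 = {2, 3, 4, 5, 6, 7, 8, 9, 10, 11}.
Not covered: 1 — 1 skill.

1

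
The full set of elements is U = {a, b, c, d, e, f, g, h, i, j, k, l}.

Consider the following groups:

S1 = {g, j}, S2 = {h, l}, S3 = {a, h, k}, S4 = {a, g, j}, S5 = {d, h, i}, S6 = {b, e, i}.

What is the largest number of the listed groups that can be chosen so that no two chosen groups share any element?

S1, S3, S6 are pairwise disjoint (S1={g,j}; S3={a,h,k}; S6={b,e,i}).
Every remaining group overlaps one of these, and no 4 of the listed groups are pairwise disjoint, so 3 is the maximum.

3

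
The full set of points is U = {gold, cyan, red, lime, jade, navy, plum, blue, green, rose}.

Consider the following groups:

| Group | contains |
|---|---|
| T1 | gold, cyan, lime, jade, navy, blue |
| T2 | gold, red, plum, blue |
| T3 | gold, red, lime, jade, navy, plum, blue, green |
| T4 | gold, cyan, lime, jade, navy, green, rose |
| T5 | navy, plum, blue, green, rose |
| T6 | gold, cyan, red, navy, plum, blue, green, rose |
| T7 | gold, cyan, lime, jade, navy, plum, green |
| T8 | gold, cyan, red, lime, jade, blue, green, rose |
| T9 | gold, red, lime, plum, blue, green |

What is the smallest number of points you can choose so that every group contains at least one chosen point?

2

H = {jade, blue} meets every group (each contains at least one member of H), and |H| = 2.
No single point lies in every group, so at least 2 are needed and 2 is optimal.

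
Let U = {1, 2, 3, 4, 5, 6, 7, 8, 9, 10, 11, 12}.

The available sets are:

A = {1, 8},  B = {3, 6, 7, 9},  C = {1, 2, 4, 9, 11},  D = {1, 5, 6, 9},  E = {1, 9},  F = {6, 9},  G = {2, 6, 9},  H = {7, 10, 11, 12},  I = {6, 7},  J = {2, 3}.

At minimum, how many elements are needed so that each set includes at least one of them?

4

Take T = {1, 2, 6, 7}. Each listed set contains at least one of these, so T is a hitting set of size 4.
The sets A, F, H, J are pairwise disjoint, so any hitting set needs a separate element for each — at least 4. Hence 4 is optimal.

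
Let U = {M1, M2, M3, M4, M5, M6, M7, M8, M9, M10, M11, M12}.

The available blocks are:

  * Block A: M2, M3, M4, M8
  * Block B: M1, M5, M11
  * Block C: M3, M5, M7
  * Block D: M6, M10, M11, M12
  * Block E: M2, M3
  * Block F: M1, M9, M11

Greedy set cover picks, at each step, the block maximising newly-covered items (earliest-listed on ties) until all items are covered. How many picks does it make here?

Greedy: pick A (covers 4 new) → pick D (covers 4 new) → pick B (covers 2 new) → pick C (covers 1 new) → pick F (covers 1 new). Total picks: 5.
(The true minimum cover uses only 4 blocks, so greedy is not optimal here.)

5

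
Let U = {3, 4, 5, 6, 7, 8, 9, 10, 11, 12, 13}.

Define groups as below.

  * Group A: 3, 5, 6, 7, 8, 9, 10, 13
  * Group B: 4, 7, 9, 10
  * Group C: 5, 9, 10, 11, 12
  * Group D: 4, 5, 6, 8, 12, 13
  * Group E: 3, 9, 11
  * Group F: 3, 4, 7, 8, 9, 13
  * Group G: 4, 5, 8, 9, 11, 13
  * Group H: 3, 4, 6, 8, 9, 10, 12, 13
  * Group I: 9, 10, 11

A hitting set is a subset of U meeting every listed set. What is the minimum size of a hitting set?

2

The 2 elements {9, 13} hit every group.
The groups D, I are pairwise disjoint, so any hitting set needs a separate element for each — at least 2. Hence 2 is optimal.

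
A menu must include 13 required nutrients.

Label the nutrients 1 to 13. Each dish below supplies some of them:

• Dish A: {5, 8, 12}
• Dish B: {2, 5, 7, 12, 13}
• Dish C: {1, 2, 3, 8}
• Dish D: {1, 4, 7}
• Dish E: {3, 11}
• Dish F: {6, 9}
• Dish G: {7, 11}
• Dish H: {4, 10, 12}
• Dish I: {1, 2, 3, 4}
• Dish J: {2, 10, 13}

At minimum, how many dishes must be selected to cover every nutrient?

Take {A, F, G, I, J}. Their union is {1, 2, 3, 4, 5, 6, 7, 8, 9, 10, 11, 12, 13}, which is all 13 nutrients.
No 4 of the 10 dishes cover everything (all 210 combinations miss at least one nutrient), so 5 is optimal.

5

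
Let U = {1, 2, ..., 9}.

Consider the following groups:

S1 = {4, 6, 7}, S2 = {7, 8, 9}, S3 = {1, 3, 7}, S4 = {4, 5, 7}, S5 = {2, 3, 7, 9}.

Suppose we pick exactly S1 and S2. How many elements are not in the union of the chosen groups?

4

Union of S1, S2 = {4, 6, 7, 8, 9}.
Not covered: 1, 2, 3, 5 — 4 elements.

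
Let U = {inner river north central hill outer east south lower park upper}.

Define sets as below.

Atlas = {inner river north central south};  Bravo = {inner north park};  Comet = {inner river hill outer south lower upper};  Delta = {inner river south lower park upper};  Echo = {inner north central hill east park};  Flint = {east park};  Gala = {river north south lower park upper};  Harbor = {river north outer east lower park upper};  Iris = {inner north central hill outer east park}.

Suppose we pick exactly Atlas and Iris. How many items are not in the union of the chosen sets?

2

Union of Atlas, Iris = {inner, river, north, central, hill, outer, east, south, park}.
Not covered: lower, upper — 2 items.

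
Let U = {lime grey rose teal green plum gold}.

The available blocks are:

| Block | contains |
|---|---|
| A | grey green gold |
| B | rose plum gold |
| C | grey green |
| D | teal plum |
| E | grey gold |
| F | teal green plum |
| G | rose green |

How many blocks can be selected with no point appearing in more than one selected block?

3

D, E, G are pairwise disjoint (D={teal,plum}; E={grey,gold}; G={rose,green}).
Every remaining block overlaps one of these, and no 4 of the listed blocks are pairwise disjoint, so 3 is the maximum.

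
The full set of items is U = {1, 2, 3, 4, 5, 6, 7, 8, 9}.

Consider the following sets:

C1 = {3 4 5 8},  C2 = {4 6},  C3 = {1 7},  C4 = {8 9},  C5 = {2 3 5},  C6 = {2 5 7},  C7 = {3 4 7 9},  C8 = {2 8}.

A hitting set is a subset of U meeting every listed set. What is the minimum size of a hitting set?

4

H = {4, 5, 7, 8} meets every set (each contains at least one member of H), and |H| = 4.
The sets C2, C3, C4, C5 are pairwise disjoint, so any hitting set needs a separate item for each — at least 4. Hence 4 is optimal.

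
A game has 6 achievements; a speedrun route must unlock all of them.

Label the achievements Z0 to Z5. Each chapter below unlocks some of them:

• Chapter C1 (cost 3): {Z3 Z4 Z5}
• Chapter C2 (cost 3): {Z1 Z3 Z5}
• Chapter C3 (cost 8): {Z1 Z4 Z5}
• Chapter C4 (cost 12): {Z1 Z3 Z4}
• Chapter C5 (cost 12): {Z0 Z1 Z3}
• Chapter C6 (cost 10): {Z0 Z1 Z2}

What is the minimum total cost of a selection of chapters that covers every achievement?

13

C1, C6 together cover every achievement (C1 ∪ C6 = {Z0, Z1, Z2, Z3, Z4, Z5}); total cost 3 + 10 = 13.
The greedy pick C1, C2, C6 costs 16; no covering selection beats 13.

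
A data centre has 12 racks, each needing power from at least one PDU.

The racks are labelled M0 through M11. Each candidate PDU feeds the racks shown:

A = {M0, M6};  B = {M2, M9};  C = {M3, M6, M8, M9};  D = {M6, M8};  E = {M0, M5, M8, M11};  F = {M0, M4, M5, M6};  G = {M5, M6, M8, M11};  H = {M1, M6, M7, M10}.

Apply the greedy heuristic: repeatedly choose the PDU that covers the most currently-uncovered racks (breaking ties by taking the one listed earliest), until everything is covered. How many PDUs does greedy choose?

Greedy: pick C (covers 4 new) → pick E (covers 3 new) → pick H (covers 3 new) → pick B (covers 1 new) → pick F (covers 1 new). Total picks: 5.

5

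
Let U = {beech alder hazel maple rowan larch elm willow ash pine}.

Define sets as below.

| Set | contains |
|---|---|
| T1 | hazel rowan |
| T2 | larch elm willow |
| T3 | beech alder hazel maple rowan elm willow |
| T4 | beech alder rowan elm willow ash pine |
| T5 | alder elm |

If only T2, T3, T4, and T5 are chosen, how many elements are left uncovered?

0

Union of T2, T3, T4, T5 = {beech, alder, hazel, maple, rowan, larch, elm, willow, ash, pine} — that's every element, so 0 are uncovered.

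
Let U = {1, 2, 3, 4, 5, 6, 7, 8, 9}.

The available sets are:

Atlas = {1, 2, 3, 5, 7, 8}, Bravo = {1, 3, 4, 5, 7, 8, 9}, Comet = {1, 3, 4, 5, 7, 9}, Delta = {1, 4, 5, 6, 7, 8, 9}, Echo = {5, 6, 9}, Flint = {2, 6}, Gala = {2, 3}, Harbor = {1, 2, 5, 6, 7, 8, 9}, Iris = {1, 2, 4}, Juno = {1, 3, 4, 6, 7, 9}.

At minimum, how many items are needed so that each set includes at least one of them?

2

The 2 items {2, 9} hit every set.
The sets Comet, Flint are pairwise disjoint, so any hitting set needs a separate item for each — at least 2. Hence 2 is optimal.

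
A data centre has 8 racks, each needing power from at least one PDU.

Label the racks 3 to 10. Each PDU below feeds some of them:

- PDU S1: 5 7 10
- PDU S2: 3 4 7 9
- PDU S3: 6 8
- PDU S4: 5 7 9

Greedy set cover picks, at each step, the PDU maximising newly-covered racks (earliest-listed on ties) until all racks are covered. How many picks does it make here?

3

Greedy: pick S2 (covers 4 new) → pick S1 (covers 2 new) → pick S3 (covers 2 new). Total picks: 3.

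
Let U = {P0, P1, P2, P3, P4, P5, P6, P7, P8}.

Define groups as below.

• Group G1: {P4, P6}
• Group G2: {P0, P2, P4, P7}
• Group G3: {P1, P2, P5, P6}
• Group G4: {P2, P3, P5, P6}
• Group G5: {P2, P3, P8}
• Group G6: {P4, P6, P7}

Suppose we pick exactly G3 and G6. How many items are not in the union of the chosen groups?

3

Union of G3, G6 = {P1, P2, P4, P5, P6, P7}.
Not covered: P0, P3, P8 — 3 items.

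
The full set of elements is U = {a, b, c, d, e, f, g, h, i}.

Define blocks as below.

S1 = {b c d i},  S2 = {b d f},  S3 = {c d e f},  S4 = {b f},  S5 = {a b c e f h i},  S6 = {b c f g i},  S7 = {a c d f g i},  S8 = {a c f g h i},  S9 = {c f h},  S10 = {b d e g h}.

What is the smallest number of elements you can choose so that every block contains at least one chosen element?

2

The 2 elements {b, c} hit every block.
No single element lies in every block, so at least 2 are needed and 2 is optimal.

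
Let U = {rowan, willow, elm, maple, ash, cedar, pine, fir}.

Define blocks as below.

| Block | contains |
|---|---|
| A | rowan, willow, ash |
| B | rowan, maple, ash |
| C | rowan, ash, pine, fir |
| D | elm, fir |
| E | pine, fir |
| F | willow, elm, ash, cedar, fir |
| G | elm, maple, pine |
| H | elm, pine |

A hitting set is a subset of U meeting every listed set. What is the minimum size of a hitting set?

T = {rowan, elm, pine} meets every block (each contains at least one member of T), and |T| = 3.
No choice of 2 items meets every block, so 3 is the minimum.

3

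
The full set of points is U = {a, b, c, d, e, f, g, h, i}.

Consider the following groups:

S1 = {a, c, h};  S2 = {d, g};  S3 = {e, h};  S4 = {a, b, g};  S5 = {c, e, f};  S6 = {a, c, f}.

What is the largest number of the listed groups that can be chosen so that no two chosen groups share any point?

S2, S3, S6 are pairwise disjoint (S2={d,g}; S3={e,h}; S6={a,c,f}).
Every remaining group overlaps one of these, and no 4 of the listed groups are pairwise disjoint, so 3 is the maximum.

3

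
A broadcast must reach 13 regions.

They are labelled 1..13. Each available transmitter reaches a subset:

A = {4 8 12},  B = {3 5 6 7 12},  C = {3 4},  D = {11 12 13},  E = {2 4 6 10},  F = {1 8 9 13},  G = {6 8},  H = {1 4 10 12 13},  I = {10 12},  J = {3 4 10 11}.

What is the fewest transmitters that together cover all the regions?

Take {B, D, E, F}. Their union is {1, 2, 3, 4, 5, 6, 7, 8, 9, 10, 11, 12, 13}, which is all 13 regions.
Only E contains 2, so E is forced; the remaining 9 regions need at least 3 more transmitters (each remaining transmitter adds at most 4) — so at least 4 transmitters are needed, and 4 is optimal.

4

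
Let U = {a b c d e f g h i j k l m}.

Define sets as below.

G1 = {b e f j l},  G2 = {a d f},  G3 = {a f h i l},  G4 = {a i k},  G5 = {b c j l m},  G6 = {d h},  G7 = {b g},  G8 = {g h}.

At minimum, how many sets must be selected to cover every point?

G1 and G4 and G5 and G6 and G7 together: G1 ∪ G4 ∪ G5 ∪ G6 ∪ G7 = {a, b, c, d, e, f, g, h, i, j, k, l, m} — every point is covered.
No 4 of the 8 sets cover everything (all 70 combinations miss at least one point), so 5 is optimal.

5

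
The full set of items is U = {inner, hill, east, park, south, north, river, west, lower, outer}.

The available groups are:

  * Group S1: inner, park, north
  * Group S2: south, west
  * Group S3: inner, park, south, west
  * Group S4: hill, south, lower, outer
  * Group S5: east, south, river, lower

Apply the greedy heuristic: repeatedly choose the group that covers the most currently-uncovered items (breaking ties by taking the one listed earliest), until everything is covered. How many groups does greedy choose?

4

Greedy: pick S3 (covers 4 new) → pick S4 (covers 3 new) → pick S5 (covers 2 new) → pick S1 (covers 1 new). Total picks: 4.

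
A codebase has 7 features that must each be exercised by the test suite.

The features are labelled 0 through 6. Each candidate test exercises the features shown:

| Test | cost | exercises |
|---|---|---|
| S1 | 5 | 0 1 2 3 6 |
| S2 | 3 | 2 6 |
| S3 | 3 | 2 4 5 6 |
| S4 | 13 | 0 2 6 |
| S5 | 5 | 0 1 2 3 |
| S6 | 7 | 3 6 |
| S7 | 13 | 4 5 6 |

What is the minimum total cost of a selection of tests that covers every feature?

8

S3, S5 together cover every feature (S3 ∪ S5 = {0, 1, 2, 3, 4, 5, 6}); total cost 3 + 5 = 8.
No covering selection has total cost below 8.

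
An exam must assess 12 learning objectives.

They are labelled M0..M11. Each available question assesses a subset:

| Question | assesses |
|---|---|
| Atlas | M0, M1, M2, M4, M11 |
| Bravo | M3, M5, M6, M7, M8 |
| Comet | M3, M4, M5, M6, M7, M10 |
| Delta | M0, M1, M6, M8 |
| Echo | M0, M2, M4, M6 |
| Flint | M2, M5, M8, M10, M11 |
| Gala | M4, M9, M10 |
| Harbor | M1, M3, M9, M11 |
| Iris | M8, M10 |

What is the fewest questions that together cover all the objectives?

Atlas and Bravo and Gala together: Atlas ∪ Bravo ∪ Gala = {M0, M1, M2, M3, M4, M5, M6, M7, M8, M9, M10, M11} — every objective is covered.
No 2 of the 9 questions cover everything (all 36 combinations miss at least one objective), so 3 is optimal.

3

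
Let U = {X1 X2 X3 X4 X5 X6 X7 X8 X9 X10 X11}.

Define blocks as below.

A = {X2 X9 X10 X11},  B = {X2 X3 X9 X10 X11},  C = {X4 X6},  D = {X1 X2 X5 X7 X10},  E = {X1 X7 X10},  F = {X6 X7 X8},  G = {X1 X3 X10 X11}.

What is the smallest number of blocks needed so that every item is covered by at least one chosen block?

B, C, D, and F cover everything between them: the union {X1, X2, X3, X4, X5, X6, X7, X8, X9, X10, X11} is all of U.
No 3 of the 7 blocks cover everything (all 35 combinations miss at least one item), so 4 is optimal.

4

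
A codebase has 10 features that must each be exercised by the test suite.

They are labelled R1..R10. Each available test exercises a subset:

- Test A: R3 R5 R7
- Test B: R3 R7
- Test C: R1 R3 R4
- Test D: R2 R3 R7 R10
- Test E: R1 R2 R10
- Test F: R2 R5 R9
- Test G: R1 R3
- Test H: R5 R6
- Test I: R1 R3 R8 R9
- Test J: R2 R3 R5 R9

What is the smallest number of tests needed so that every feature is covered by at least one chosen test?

4

C and D and H and I together: C ∪ D ∪ H ∪ I = {R1, R2, R3, R4, R5, R6, R7, R8, R9, R10} — every feature is covered.
Only C contains R4, so C is forced; the remaining 7 features need at least 3 more tests (each remaining test adds at most 3) — so at least 4 tests are needed, and 4 is optimal.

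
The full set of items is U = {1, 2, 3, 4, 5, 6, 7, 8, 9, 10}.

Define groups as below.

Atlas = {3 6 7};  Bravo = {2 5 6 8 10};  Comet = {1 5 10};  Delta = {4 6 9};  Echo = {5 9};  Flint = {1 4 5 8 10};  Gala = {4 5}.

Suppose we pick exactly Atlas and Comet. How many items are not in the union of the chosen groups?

4

Union of Atlas, Comet = {1, 3, 5, 6, 7, 10}.
Not covered: 2, 4, 8, 9 — 4 items.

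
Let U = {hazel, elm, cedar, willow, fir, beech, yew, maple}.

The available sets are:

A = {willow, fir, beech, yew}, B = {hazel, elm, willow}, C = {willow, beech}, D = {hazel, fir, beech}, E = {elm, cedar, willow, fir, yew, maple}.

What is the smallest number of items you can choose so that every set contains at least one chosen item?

2

Take H = {hazel, willow}. Each listed set contains at least one of these, so H is a hitting set of size 2.
No single item lies in every set, so at least 2 are needed and 2 is optimal.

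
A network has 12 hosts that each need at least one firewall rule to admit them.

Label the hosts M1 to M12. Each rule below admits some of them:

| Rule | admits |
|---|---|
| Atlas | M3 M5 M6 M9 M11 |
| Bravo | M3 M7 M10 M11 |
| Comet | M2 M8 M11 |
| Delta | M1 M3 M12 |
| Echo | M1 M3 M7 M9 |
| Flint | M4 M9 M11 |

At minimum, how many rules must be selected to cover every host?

5

Atlas and Bravo and Comet and Delta and Flint together: Atlas ∪ Bravo ∪ Comet ∪ Delta ∪ Flint = {M1, M2, M3, M4, M5, M6, M7, M8, M9, M10, M11, M12} — every host is covered.
Only Atlas contains M5, so Atlas is forced; the remaining 7 hosts need at least 4 more rules (each remaining rule adds at most 2) — so at least 5 rules are needed, and 5 is optimal.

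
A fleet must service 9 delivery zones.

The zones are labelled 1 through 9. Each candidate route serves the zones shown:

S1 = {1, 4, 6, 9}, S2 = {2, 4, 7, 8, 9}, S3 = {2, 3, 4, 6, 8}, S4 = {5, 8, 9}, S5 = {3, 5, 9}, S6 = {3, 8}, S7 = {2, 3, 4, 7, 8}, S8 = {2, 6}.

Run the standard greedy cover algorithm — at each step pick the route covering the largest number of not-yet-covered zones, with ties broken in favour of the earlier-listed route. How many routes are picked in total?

Greedy: pick S2 (covers 5 new) → pick S1 (covers 2 new) → pick S5 (covers 2 new). Total picks: 3.

3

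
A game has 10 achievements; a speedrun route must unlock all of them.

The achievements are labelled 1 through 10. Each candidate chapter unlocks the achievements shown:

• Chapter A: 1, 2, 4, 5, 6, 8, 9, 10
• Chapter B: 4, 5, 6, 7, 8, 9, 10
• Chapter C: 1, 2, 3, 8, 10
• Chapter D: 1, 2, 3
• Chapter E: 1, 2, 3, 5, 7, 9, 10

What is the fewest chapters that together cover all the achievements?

2

Take {B, E}. Their union is {1, 2, 3, 4, 5, 6, 7, 8, 9, 10}, which is all 10 achievements.
No single chapter has all 10 achievements (the largest, A, has 8), so 2 is optimal.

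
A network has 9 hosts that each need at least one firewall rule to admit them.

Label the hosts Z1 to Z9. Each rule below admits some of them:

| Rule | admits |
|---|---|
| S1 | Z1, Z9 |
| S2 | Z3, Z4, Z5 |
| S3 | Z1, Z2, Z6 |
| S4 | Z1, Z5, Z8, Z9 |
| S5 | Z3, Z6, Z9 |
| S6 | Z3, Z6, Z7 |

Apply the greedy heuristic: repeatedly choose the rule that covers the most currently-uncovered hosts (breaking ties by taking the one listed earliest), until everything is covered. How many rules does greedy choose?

4

Greedy: pick S4 (covers 4 new) → pick S6 (covers 3 new) → pick S2 (covers 1 new) → pick S3 (covers 1 new). Total picks: 4.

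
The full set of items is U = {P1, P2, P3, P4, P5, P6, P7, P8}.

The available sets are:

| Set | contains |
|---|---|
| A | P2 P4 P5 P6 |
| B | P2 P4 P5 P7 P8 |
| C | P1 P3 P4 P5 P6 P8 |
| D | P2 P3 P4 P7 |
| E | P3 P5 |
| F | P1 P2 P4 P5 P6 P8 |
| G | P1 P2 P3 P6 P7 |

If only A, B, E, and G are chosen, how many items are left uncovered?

0

Union of A, B, E, G = {P1, P2, P3, P4, P5, P6, P7, P8} — that's every item, so 0 are uncovered.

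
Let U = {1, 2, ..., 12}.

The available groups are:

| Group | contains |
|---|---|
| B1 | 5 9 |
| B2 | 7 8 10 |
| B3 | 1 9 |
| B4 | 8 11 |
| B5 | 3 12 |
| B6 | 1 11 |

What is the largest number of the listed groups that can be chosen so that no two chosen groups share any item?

B1, B2, B5, B6 are pairwise disjoint (B1={5,9}; B2={7,8,10}; B5={3,12}; B6={1,11}).
Every remaining group overlaps one of these, and no 5 of the listed groups are pairwise disjoint, so 4 is the maximum.

4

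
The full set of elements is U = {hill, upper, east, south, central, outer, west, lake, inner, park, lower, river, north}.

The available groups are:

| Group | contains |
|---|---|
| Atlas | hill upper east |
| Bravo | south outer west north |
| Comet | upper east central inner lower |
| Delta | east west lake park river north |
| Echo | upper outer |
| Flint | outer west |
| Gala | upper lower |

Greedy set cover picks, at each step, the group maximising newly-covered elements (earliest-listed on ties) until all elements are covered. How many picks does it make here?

4

Greedy: pick Delta (covers 6 new) → pick Comet (covers 4 new) → pick Bravo (covers 2 new) → pick Atlas (covers 1 new). Total picks: 4.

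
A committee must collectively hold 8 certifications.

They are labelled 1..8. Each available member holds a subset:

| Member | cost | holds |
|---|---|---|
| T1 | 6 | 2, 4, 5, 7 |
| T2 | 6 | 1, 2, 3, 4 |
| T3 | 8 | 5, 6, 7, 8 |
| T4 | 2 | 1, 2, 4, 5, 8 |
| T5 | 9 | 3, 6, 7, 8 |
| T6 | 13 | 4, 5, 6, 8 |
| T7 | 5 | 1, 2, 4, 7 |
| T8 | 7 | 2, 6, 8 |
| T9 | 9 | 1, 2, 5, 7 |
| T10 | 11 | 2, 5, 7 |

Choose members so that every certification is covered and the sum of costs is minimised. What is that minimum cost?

11

T4, T5 together cover every certification (T4 ∪ T5 = {1, 2, 3, 4, 5, 6, 7, 8}); total cost 2 + 9 = 11.
No covering selection has total cost below 11.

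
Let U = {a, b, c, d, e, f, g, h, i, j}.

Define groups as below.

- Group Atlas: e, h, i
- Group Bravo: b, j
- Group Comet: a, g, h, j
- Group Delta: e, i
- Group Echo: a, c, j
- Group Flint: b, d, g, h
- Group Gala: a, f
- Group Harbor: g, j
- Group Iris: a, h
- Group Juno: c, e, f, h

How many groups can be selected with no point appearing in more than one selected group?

3

Delta, Harbor, Iris are pairwise disjoint (Delta={e,i}; Harbor={g,j}; Iris={a,h}).
Every remaining group overlaps one of these, and no 4 of the listed groups are pairwise disjoint, so 3 is the maximum.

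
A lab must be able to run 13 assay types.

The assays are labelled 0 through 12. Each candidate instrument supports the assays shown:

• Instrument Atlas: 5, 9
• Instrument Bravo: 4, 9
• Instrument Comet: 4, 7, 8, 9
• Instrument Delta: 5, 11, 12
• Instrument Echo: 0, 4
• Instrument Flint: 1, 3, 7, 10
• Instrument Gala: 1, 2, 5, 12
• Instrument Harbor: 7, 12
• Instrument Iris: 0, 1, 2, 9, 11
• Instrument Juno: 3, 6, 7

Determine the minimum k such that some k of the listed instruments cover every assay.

Take {Comet, Delta, Flint, Iris, Juno}. Their union is {0, 1, 2, 3, 4, 5, 6, 7, 8, 9, 10, 11, 12}, which is all 13 assays.
No 4 of the 10 instruments cover everything (all 210 combinations miss at least one assay), so 5 is optimal.

5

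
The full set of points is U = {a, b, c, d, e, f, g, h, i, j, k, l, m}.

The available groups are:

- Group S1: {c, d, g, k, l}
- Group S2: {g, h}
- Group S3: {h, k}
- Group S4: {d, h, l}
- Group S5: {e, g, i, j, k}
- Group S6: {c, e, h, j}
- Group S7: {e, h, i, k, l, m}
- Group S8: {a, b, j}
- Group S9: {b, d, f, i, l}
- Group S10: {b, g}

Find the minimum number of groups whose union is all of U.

S1 and S7 and S8 and S9 together: S1 ∪ S7 ∪ S8 ∪ S9 = {a, b, c, d, e, f, g, h, i, j, k, l, m} — every point is covered.
Only S7 contains m, so S7 is forced; the remaining 7 points need at least 3 more groups (each remaining group adds at most 3) — so at least 4 groups are needed, and 4 is optimal.

4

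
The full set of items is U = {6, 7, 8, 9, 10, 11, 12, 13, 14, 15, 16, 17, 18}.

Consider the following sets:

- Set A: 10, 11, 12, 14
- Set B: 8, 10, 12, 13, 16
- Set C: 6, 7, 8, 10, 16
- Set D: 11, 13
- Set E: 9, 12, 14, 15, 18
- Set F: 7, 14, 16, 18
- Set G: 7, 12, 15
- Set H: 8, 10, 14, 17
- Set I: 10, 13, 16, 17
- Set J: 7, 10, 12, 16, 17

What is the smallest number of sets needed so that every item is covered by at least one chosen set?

4

Take {C, D, E, J}. Their union is {6, 7, 8, 9, 10, 11, 12, 13, 14, 15, 16, 17, 18}, which is all 13 items.
No 3 of the 10 sets cover everything (all 120 combinations miss at least one item), so 4 is optimal.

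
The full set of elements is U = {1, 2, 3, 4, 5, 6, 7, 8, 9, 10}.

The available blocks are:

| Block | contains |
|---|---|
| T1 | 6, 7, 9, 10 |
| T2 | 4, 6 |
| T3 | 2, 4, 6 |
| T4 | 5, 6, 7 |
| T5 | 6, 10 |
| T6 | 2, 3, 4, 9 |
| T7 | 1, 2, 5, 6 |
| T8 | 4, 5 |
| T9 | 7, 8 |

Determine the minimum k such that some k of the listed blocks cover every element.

T1, T6, T7, and T9 cover everything between them: the union {1, 2, 3, 4, 5, 6, 7, 8, 9, 10} is all of U.
No 3 of the 9 blocks cover everything (all 84 combinations miss at least one element), so 4 is optimal.

4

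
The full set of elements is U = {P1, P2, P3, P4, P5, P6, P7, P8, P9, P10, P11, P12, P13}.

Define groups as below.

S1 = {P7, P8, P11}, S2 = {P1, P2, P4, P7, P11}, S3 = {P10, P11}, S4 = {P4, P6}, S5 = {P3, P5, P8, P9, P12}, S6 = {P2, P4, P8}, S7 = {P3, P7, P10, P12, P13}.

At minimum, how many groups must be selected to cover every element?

4

Take {S2, S4, S5, S7}. Their union is {P1, P2, P3, P4, P5, P6, P7, P8, P9, P10, P11, P12, P13}, which is all 13 elements.
Only S4 contains P6, so S4 is forced; the remaining 11 elements need at least 3 more groups (each remaining group adds at most 5) — so at least 4 groups are needed, and 4 is optimal.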